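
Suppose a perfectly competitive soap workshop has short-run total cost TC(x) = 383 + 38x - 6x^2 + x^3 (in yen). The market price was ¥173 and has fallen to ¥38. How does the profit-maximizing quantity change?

AVC = 38 - 6x + x^2, minimized at x = 3 where min AVC = ¥29. MC = 38 - 12x + 3x^2.
With P = ¥173 above the shutdown price, P = MC gives x = 9.
At P = ¥38 ≥ min AVC, set P = MC: x = 4. The firm stays open but cuts output.

Output falls from 9 to 4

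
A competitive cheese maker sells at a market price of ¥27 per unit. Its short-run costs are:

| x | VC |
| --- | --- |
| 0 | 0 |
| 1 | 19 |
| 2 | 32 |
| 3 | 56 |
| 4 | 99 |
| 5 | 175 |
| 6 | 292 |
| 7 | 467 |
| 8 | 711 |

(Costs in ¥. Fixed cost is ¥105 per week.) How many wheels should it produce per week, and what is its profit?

Profit at each row (π = 27x − TC): x=0: -105; x=1: -97; x=2: -83; x=3: -80; x=4: -96; x=5: -145; x=6: -235; x=7: -383; x=8: -600.
Profit is maximized at x = 3. AVC there is 56/3 = ¥18.67 ≤ P, so producing beats shutting down (which would give -¥105).

x = 3; profit = -¥80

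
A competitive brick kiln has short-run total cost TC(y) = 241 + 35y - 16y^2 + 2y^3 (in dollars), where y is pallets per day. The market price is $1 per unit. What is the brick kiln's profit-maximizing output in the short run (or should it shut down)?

Variable cost is VC = 35y - 16y^2 + 2y^3, so AVC = VC/y = 35 - 16y + 2y^2 and MC = dTC/dy = 35 - 32y + 6y^2.
AVC hits its minimum where MC = AVC, at y = 4, giving min AVC = 35 - 16·4 + 2·4^2 = $3.
With P < min AVC ($1 < $3), every unit sold adds to the loss.
Best response: produce nothing and absorb the $241 fixed cost.

Shut down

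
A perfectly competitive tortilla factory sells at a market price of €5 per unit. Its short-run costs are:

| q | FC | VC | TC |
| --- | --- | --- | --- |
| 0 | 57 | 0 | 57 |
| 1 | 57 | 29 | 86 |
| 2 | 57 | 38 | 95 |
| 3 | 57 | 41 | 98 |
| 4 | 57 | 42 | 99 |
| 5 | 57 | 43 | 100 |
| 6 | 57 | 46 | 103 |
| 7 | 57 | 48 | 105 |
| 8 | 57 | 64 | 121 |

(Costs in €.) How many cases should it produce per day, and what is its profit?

q = 0 (shut down); profit = -€57

Tabulate TR − TC: q=0: -57; q=1: -81; q=2: -85; q=3: -83; q=4: -79; q=5: -75; q=6: -73; q=7: -70; q=8: -81.
Profit is highest at q = 0. Equivalently, the lowest AVC in the table is 48/7 ≈ €6.86 at q = 7, and P = €5 falls below it — price never covers variable cost, so the firm shuts down and loses only its fixed cost.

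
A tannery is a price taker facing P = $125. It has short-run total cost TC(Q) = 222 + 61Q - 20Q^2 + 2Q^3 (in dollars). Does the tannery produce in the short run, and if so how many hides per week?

Variable cost is VC = 61Q - 20Q^2 + 2Q^3, so AVC = VC/Q = 61 - 20Q + 2Q^2 and MC = dTC/dQ = 61 - 40Q + 6Q^2.
The AVC parabola has its vertex at Q = 20/4 = 5, where AVC = 61 - 20·5 + 2·5^2 = $11.
P = $125 exceeds min AVC = $11, so the firm stays open.
P = MC gives -64 - 40Q + 6Q^2 = 0, with roots -4/3 and 8. Take the larger (rising MC): Q* = 8.
Check: AVC at Q = 8 is $29 ≤ P, so revenue covers variable cost.
Profit = P·Q − TC = 125·8 − 454 = $546.

Produce at Q = 8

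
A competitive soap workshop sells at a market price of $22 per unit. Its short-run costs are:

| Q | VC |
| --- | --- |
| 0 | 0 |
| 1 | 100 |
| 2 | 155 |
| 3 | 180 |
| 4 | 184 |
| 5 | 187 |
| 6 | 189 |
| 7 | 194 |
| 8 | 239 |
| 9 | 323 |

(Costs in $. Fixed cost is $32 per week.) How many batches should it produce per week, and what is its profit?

Tabulate TR − TC: Q=0: -32; Q=1: -110; Q=2: -143; Q=3: -146; Q=4: -128; Q=5: -109; Q=6: -89; Q=7: -72; Q=8: -95; Q=9: -157.
Profit is highest at Q = 0. Equivalently, the lowest AVC in the table is 194/7 ≈ $27.71 at Q = 7, and P = $22 falls below it — price never covers variable cost, so the firm shuts down and loses only its fixed cost.

Q = 0 (shut down); profit = -$32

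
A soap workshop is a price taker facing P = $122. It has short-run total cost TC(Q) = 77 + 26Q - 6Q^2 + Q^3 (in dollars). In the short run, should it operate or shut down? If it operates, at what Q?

Produce at Q = 8

Variable cost is VC = 26Q - 6Q^2 + Q^3, so AVC = VC/Q = 26 - 6Q + Q^2 and MC = dTC/dQ = 26 - 12Q + 3Q^2.
AVC is minimized where dAVC/dQ = -6 + 2Q = 0, at Q = 3; min AVC = 26 - 6·3 + 3^2 = $17.
P = $122 exceeds min AVC = $17, so the firm stays open.
Set P = MC: 122 = 26 - 12Q + 3Q^2 → -96 - 12Q + 3Q^2 = 0. The roots are Q = -4 and Q = 8; the profit-maximizing output is on the rising part of MC, so Q* = 8.
Check: AVC at Q = 8 is $42 ≤ P, so revenue covers variable cost.
Profit = P·Q − TC = 122·8 − 413 = $563.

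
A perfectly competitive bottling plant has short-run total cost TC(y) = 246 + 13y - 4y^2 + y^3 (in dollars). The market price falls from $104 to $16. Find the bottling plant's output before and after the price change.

AVC = 13 - 4y + y^2, minimized at y = 2 where min AVC = $9. MC = 13 - 8y + 3y^2.
At P = $104 ≥ min AVC, set P = MC on the rising branch: y = 7.
At P = $16 ≥ min AVC, set P = MC: y = 3. The firm stays open but cuts output.

Output falls from 7 to 3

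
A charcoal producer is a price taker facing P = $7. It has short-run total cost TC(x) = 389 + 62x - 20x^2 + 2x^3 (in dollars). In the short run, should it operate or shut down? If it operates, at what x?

Shut down

Strip out fixed cost: VC = 62x - 20x^2 + 2x^3. Then AVC = 62 - 20x + 2x^2 and MC = 62 - 40x + 6x^2.
AVC is minimized where dAVC/dx = -20 + 4x = 0, at x = 5; min AVC = 62 - 20·5 + 2·5^2 = $12.
P = $7 lies below min AVC = $12; no output level covers variable cost.
Shutting down limits the loss to fixed cost, $389.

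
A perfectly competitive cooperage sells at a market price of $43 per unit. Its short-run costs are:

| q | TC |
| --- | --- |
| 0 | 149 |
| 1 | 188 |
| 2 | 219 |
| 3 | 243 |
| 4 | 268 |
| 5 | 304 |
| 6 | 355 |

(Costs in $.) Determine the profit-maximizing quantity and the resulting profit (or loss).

Tabulate TR − TC: q=0: -149; q=1: -145; q=2: -133; q=3: -114; q=4: -96; q=5: -89; q=6: -97.
Profit is maximized at q = 5. AVC there is 155/5 = $31 ≤ P, so producing beats shutting down (which would give -$149).

q = 5; profit = -$89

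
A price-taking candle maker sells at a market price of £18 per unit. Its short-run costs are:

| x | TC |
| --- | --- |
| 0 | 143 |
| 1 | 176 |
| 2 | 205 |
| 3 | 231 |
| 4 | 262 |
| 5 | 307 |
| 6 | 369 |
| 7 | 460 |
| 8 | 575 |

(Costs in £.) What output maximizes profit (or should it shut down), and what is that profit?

Tabulate TR − TC: x=0: -143; x=1: -158; x=2: -169; x=3: -177; x=4: -190; x=5: -217; x=6: -261; x=7: -334; x=8: -431.
Profit is highest at x = 0. Equivalently, the lowest AVC in the table is 88/3 ≈ £29.33 at x = 3, and P = £18 falls below it — price never covers variable cost, so the firm shuts down and loses only its fixed cost.

x = 0 (shut down); profit = -£143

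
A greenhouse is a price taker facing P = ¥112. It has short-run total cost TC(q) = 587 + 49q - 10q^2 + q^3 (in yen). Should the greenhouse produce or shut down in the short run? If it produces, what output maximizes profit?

Produce at q = 9

Strip out fixed cost: VC = 49q - 10q^2 + q^3. Then AVC = 49 - 10q + q^2 and MC = 49 - 20q + 3q^2.
The AVC parabola has its vertex at q = 10/2 = 5, where AVC = 49 - 10·5 + 5^2 = ¥24.
Since P = ¥112 ≥ min AVC = ¥24, price covers variable cost and the firm should produce.
P = MC gives -63 - 20q + 3q^2 = 0, with roots -7/3 and 9. Take the larger (rising MC): q* = 9.
Check: AVC at q = 9 is ¥40 ≤ P, so revenue covers variable cost.
Profit = P·q − TC = 112·9 − 947 = ¥61.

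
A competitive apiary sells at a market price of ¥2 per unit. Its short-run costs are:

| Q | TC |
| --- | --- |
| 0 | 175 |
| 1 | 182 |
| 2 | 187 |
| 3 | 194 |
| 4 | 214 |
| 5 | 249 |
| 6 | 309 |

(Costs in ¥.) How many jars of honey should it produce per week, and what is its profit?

Tabulate TR − TC: Q=0: -175; Q=1: -180; Q=2: -183; Q=3: -188; Q=4: -206; Q=5: -239; Q=6: -297.
Profit is highest at Q = 0. Equivalently, the lowest AVC in the table is 12/2 ≈ ¥6 at Q = 2, and P = ¥2 falls below it — price never covers variable cost, so the firm shuts down and loses only its fixed cost.

Q = 0 (shut down); profit = -¥175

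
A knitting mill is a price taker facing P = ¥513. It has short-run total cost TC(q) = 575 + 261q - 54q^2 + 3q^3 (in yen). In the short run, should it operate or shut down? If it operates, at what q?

Produce at q = 14

From TC, MC = TC'(q) = 261 - 108q + 9q^2 and AVC = VC/q = 261 - 54q + 3q^2.
AVC is minimized where dAVC/dq = -54 + 6q = 0, at q = 9; min AVC = 261 - 54·9 + 3·9^2 = ¥18.
Because ¥513 ≥ ¥18, revenue can cover variable cost; the firm operates.
P = MC gives -252 - 108q + 9q^2 = 0, with roots -2 and 14. Take the larger (rising MC): q* = 14.
Check: AVC at q = 14 is ¥93 ≤ P, so revenue covers variable cost.
Profit = P·q − TC = 513·14 − 1877 = ¥5305.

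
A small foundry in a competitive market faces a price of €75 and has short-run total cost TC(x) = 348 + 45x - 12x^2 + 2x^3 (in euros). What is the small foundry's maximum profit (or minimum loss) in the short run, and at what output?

AVC = 45 - 12x + 2x^2 has its minimum €27 at x = 3; price €75 clears that bar, so the firm operates.
MC = 45 - 24x + 6x^2. Setting P = MC and taking the root on the rising branch gives x* = 5.
TR = 75·5 = 375. TC = 348 + 175 = 523. Profit = 375 − 523 = -€148.
By producing, the firm covers all variable cost plus €200 of fixed cost; shutting down would lose the full €348.

Profit = -€148 at x = 5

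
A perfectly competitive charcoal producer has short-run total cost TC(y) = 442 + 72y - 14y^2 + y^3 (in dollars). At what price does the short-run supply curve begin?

$23 per unit

Short-run supply begins at min AVC. From VC = 72y - 14y^2 + y^3, AVC = 72 - 14y + y^2.
At the minimum of AVC, MC = AVC. MC = 72 - 28y + 3y^2; setting MC = AVC gives 2y^2 - 14y = 0, so y = 7. min AVC = 23.
So the shutdown price is $23.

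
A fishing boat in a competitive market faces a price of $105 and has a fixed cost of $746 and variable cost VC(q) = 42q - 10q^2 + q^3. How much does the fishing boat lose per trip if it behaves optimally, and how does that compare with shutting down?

AVC = 42 - 10q + q^2; min AVC = $17 at q = 5. Since P = $105 ≥ min AVC, the firm produces.
MC = 42 - 20q + 3q^2. Setting P = MC and taking the root on the rising branch gives q* = 9.
TR = 105·9 = 945. TC = 746 + 297 = 1043. Profit = 945 − 1043 = -$98.
By producing, the firm covers all variable cost plus $648 of fixed cost; shutting down would lose the full $746.

Profit = -$98 at q = 9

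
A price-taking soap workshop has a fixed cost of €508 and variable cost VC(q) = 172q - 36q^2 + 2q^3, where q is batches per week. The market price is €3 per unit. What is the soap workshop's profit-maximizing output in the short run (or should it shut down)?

From TC, MC = TC'(q) = 172 - 72q + 6q^2 and AVC = VC/q = 172 - 36q + 2q^2.
AVC is minimized where dAVC/dq = -36 + 4q = 0, at q = 9; min AVC = 172 - 36·9 + 2·9^2 = €10.
With P < min AVC (€3 < €10), every unit sold adds to the loss.
The firm minimizes its loss by shutting down and losing only its fixed cost of €508.

Shut down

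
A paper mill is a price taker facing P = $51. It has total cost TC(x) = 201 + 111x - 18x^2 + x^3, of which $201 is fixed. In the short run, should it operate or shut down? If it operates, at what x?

Produce at x = 10

From TC, MC = TC'(x) = 111 - 36x + 3x^2 and AVC = VC/x = 111 - 18x + x^2.
The AVC parabola has its vertex at x = 18/2 = 9, where AVC = 111 - 18·9 + 9^2 = $30.
Since P = $51 ≥ min AVC = $30, price covers variable cost and the firm should produce.
P = MC gives 60 - 36x + 3x^2 = 0, with roots 2 and 10. Take the larger (rising MC): x* = 10.
Check: AVC at x = 10 is $31 ≤ P, so revenue covers variable cost.
Profit = P·x − TC = 51·10 − 511 = -$1, a loss, but smaller than the $201 fixed cost the firm would lose by shutting down.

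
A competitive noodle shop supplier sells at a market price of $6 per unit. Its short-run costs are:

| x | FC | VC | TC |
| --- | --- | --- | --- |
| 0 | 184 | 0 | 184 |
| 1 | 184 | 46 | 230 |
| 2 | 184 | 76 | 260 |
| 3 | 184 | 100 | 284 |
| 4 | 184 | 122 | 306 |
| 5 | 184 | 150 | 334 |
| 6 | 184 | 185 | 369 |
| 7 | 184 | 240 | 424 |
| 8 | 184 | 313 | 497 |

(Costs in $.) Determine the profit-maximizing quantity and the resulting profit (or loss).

Profit at each row (π = 6x − TC): x=0: -184; x=1: -224; x=2: -248; x=3: -266; x=4: -282; x=5: -304; x=6: -333; x=7: -382; x=8: -449.
Profit is highest at x = 0. Equivalently, the lowest AVC in the table is 150/5 ≈ $30 at x = 5, and P = $6 falls below it — price never covers variable cost, so the firm shuts down and loses only its fixed cost.

x = 0 (shut down); profit = -$184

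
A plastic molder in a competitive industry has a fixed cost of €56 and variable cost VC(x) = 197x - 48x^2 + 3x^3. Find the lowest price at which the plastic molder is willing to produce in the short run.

€5 per unit

The shutdown price is the minimum of AVC. VC = 197x - 48x^2 + 3x^3, so AVC = 197 - 48x + 3x^2.
dAVC/dx = -48 + 6x = 0 gives x = 8. min AVC = 197 - 48·8 + 3·8^2 = 5.
So the shutdown price is €5.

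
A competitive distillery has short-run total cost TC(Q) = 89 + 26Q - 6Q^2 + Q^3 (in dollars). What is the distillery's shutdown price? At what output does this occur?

$17 per unit, at Q = 3

Short-run supply begins at min AVC. From VC = 26Q - 6Q^2 + Q^3, AVC = 26 - 6Q + Q^2.
At the minimum of AVC, MC = AVC. MC = 26 - 12Q + 3Q^2; setting MC = AVC gives 2Q^2 - 6Q = 0, so Q = 3. min AVC = 17.
The firm shuts down for any P below $17.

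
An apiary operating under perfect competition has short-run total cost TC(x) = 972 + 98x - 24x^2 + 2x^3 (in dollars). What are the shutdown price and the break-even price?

AVC = 98 - 24x + 2x^2; minimized at x = 6, giving min AVC = $26. That is the shutdown price.
ATC = 972/x + 98 - 24x + 2x^2. Setting dATC/dx = −972/x^2 − 24 + 4x = 0 gives x = 9 (since 4·9^3 − 24·9^2 = 972).
min ATC = 972/9 + 98 − 24·9 + 2·9^2 = $152. That is the break-even price.
Between these two prices the firm operates at a loss; above $152 it earns a profit.

Shutdown price = $26; break-even price = $152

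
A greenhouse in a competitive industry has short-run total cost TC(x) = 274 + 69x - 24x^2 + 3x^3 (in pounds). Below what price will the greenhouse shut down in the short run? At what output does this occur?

£21 per unit, at x = 4

The shutdown price is the minimum of AVC. VC = 69x - 24x^2 + 3x^3, so AVC = 69 - 24x + 3x^2.
dAVC/dx = -24 + 6x = 0 gives x = 4. min AVC = 69 - 24·4 + 3·4^2 = 21.
So the shutdown price is £21.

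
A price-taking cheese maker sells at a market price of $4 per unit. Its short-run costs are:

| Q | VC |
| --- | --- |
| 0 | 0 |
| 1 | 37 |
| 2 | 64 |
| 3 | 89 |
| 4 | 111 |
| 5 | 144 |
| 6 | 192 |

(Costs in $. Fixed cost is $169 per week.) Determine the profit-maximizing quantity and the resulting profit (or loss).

Compute π = P·Q − TC at each output: Q=0: -169; Q=1: -202; Q=2: -225; Q=3: -246; Q=4: -264; Q=5: -293; Q=6: -337.
Profit is highest at Q = 0. Equivalently, the lowest AVC in the table is 111/4 ≈ $27.75 at Q = 4, and P = $4 falls below it — price never covers variable cost, so the firm shuts down and loses only its fixed cost.

Q = 0 (shut down); profit = -$169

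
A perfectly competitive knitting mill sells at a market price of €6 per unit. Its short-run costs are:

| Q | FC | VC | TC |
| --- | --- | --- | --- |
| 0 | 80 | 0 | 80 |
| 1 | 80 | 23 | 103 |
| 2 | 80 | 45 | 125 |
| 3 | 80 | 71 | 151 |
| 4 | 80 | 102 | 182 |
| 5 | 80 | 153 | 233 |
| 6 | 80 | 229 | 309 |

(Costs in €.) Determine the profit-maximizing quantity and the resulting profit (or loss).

Q = 0 (shut down); profit = -€80

Tabulate TR − TC: Q=0: -80; Q=1: -97; Q=2: -113; Q=3: -133; Q=4: -158; Q=5: -203; Q=6: -273.
Profit is highest at Q = 0. Equivalently, the lowest AVC in the table is 45/2 ≈ €22.50 at Q = 2, and P = €6 falls below it — price never covers variable cost, so the firm shuts down and loses only its fixed cost.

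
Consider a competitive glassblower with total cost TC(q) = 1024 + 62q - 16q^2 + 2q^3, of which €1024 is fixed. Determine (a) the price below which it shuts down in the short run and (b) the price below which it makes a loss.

Shutdown price = min AVC. AVC = 62 - 16q + 2q^2, with vertex at q = 4 and minimum €30.
ATC = 1024/q + 62 - 16q + 2q^2. Setting dATC/dq = −1024/q^2 − 16 + 4q = 0 gives q = 8 (since 4·8^3 − 16·8^2 = 1024).
min ATC = 1024/8 + 62 − 16·8 + 2·8^2 = €190. That is the break-even price.
For €30 ≤ P < €190 the firm produces at a loss; below €30 it shuts down.

Shutdown price = €30; break-even price = €190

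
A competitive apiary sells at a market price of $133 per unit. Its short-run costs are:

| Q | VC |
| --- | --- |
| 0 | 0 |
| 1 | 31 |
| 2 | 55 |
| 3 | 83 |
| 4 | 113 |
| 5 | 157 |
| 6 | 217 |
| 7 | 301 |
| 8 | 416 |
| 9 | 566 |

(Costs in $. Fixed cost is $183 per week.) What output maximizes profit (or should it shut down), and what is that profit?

Compute π = P·Q − TC at each output: Q=0: -183; Q=1: -81; Q=2: 28; Q=3: 133; Q=4: 236; Q=5: 325; Q=6: 398; Q=7: 447; Q=8: 465; Q=9: 448.
Profit is maximized at Q = 8. AVC there is 416/8 = $52 ≤ P, so producing beats shutting down (which would give -$183).

Q = 8; profit = $465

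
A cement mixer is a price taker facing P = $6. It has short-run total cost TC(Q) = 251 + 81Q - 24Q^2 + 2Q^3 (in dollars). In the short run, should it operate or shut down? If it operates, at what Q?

Shut down

From TC, MC = TC'(Q) = 81 - 48Q + 6Q^2 and AVC = VC/Q = 81 - 24Q + 2Q^2.
AVC is minimized where dAVC/dQ = -24 + 4Q = 0, at Q = 6; min AVC = 81 - 24·6 + 2·6^2 = $9.
P = $6 lies below min AVC = $9; no output level covers variable cost.
Shutting down limits the loss to fixed cost, $251.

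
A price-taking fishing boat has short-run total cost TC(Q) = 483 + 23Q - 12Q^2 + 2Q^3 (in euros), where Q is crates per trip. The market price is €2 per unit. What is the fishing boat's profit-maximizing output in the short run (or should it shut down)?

Strip out fixed cost: VC = 23Q - 12Q^2 + 2Q^3. Then AVC = 23 - 12Q + 2Q^2 and MC = 23 - 24Q + 6Q^2.
The AVC parabola has its vertex at Q = 12/4 = 3, where AVC = 23 - 12·3 + 2·3^2 = €5.
Since P = €2 < min AVC = €5, price fails to cover variable cost at any output.
The firm minimizes its loss by shutting down and losing only its fixed cost of €483.

Shut down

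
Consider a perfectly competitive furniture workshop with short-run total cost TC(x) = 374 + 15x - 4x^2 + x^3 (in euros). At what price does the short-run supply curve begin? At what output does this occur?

€11 per unit, at x = 2

The shutdown price is the minimum of AVC. VC = 15x - 4x^2 + x^3, so AVC = 15 - 4x + x^2.
At the minimum of AVC, MC = AVC. MC = 15 - 8x + 3x^2; setting MC = AVC gives 2x^2 - 4x = 0, so x = 2. min AVC = 11.
For P < €11 the firm produces nothing.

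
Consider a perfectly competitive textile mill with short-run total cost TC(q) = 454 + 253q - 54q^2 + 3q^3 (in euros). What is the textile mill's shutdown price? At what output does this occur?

The shutdown price is the minimum of AVC. VC = 253q - 54q^2 + 3q^3, so AVC = 253 - 54q + 3q^2.
dAVC/dq = -54 + 6q = 0 gives q = 9. min AVC = 253 - 54·9 + 3·9^2 = 10.
So the shutdown price is €10.

€10 per unit, at q = 9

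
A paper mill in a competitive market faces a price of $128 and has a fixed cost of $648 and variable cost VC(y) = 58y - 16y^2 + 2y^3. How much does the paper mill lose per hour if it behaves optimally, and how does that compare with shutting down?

AVC = 58 - 16y + 2y^2 has its minimum $26 at y = 4; price $128 clears that bar, so the firm operates.
MC = 58 - 32y + 6y^2. Setting P = MC and taking the root on the rising branch gives y* = 7.
TR = 128·7 = 896. TC = 648 + 308 = 956. Profit = 896 − 956 = -$60.
By producing, the firm covers all variable cost plus $588 of fixed cost; shutting down would lose the full $648.

Profit = -$60 at y = 7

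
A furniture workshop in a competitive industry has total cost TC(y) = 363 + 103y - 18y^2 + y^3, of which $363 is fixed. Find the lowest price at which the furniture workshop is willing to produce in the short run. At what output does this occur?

$22 per unit, at y = 9

The shutdown price is the minimum of AVC. VC = 103y - 18y^2 + y^3, so AVC = 103 - 18y + y^2.
At the minimum of AVC, MC = AVC. MC = 103 - 36y + 3y^2; setting MC = AVC gives 2y^2 - 18y = 0, so y = 9. min AVC = 22.
The firm shuts down for any P below $22.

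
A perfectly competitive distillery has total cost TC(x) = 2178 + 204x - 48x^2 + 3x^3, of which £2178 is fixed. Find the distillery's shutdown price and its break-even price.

Shutdown price = £12; break-even price = £237

AVC = 204 - 48x + 3x^2; minimized at x = 8, giving min AVC = £12. That is the shutdown price.
ATC = 2178/x + 204 - 48x + 3x^2. Setting dATC/dx = −2178/x^2 − 48 + 6x = 0 gives x = 11 (since 6·11^3 − 48·11^2 = 2178).
min ATC = 2178/11 + 204 − 48·11 + 3·11^2 = £237. That is the break-even price.
For £12 ≤ P < £237 the firm produces at a loss; below £12 it shuts down.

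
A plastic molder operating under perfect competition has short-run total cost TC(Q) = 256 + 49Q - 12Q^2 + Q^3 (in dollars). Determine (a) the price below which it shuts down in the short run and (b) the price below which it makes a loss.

AVC = 49 - 12Q + Q^2; minimized at Q = 6, giving min AVC = $13. That is the shutdown price.
ATC = 256/Q + 49 - 12Q + Q^2. Setting dATC/dQ = −256/Q^2 − 12 + 2Q = 0 gives Q = 8 (since 2·8^3 − 12·8^2 = 256).
min ATC = 256/8 + 49 − 12·8 + 8^2 = $49. That is the break-even price.
For $13 ≤ P < $49 the firm produces at a loss; below $13 it shuts down.

Shutdown price = $13; break-even price = $49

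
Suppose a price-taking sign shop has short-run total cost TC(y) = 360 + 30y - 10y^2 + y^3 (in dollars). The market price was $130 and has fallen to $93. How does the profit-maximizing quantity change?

Output falls from 10 to 9

MC = 30 - 20y + 3y^2; the shutdown threshold is min AVC = $5 (at y = 5).
At P = $130 ≥ min AVC, set P = MC on the rising branch: y = 10.
At P = $93 ≥ min AVC, set P = MC: y = 9. The firm stays open but cuts output.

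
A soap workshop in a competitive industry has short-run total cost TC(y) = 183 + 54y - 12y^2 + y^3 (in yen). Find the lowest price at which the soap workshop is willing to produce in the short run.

The shutdown price is the minimum of AVC. VC = 54y - 12y^2 + y^3, so AVC = 54 - 12y + y^2.
At the minimum of AVC, MC = AVC. MC = 54 - 24y + 3y^2; setting MC = AVC gives 2y^2 - 12y = 0, so y = 6. min AVC = 18.
For P < ¥18 the firm produces nothing.

¥18 per unit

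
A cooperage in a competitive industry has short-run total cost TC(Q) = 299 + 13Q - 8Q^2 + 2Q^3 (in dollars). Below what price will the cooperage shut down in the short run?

Short-run supply begins at min AVC. From VC = 13Q - 8Q^2 + 2Q^3, AVC = 13 - 8Q + 2Q^2.
At the minimum of AVC, MC = AVC. MC = 13 - 16Q + 6Q^2; setting MC = AVC gives 4Q^2 - 8Q = 0, so Q = 2. min AVC = 5.
So the shutdown price is $5.

$5 per unit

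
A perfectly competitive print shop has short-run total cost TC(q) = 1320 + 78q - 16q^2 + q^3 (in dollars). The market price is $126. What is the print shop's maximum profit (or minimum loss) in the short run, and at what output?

Profit = -$168 at q = 12

AVC = 78 - 16q + q^2; min AVC = $14 at q = 8. Since P = $126 ≥ min AVC, the firm produces.
With MC = 78 - 32q + 3q^2, P = MC on the upward-sloping part at q* = 12.
TR = 126·12 = 1512. TC = 1320 + 360 = 1680. Profit = 1512 − 1680 = -$168.
By producing, the firm covers all variable cost plus $1152 of fixed cost; shutting down would lose the full $1320.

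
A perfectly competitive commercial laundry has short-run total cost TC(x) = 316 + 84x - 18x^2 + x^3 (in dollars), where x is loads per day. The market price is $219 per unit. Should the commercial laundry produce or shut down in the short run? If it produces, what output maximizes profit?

Strip out fixed cost: VC = 84x - 18x^2 + x^3. Then AVC = 84 - 18x + x^2 and MC = 84 - 36x + 3x^2.
AVC hits its minimum where MC = AVC, at x = 9, giving min AVC = 84 - 18·9 + 9^2 = $3.
P = $219 exceeds min AVC = $3, so the firm stays open.
Solving P = MC: -135 - 36x + 3x^2 = 0 ⇒ x = -3 or 15. On the upward-sloping branch, x* = 15.
Check: AVC at x = 15 is $39 ≤ P, so revenue covers variable cost.
Profit = P·x − TC = 219·15 − 901 = $2384.

Produce at x = 15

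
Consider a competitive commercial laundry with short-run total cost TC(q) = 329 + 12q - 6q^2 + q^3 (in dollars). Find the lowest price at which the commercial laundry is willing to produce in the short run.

The firm shuts down when price falls below the minimum of average variable cost. AVC = VC/q = 12 - 6q + q^2.
At the minimum of AVC, MC = AVC. MC = 12 - 12q + 3q^2; setting MC = AVC gives 2q^2 - 6q = 0, so q = 3. min AVC = 3.
For P < $3 the firm produces nothing.

$3 per unit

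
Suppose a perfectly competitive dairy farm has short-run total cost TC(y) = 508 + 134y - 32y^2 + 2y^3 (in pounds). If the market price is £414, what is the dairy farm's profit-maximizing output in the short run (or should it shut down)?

Produce at y = 14

Variable cost is VC = 134y - 32y^2 + 2y^3, so AVC = VC/y = 134 - 32y + 2y^2 and MC = dTC/dy = 134 - 64y + 6y^2.
AVC hits its minimum where MC = AVC, at y = 8, giving min AVC = 134 - 32·8 + 2·8^2 = £6.
P = £414 exceeds min AVC = £6, so the firm stays open.
Set P = MC: 414 = 134 - 64y + 6y^2 → -280 - 64y + 6y^2 = 0. The roots are y = -10/3 and y = 14; the profit-maximizing output is on the rising part of MC, so y* = 14.
Check: AVC at y = 14 is £78 ≤ P, so revenue covers variable cost.
Profit = P·y − TC = 414·14 − 1600 = £4196.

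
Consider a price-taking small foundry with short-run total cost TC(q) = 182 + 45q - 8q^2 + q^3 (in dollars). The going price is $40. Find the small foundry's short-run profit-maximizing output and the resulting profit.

Profit = -$132 at q = 5

AVC = 45 - 8q + q^2 has its minimum $29 at q = 4; price $40 clears that bar, so the firm operates.
With MC = 45 - 16q + 3q^2, P = MC on the upward-sloping part at q* = 5.
TR = 40·5 = 200. TC = 182 + 150 = 332. Profit = 200 − 332 = -$132.
That loss of $132 beats the $182 the firm would lose by shutting down; producing recovers $50 of fixed cost.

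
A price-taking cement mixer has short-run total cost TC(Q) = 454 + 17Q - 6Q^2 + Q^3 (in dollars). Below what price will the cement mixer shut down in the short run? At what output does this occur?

The firm shuts down when price falls below the minimum of average variable cost. AVC = VC/Q = 17 - 6Q + Q^2.
At the minimum of AVC, MC = AVC. MC = 17 - 12Q + 3Q^2; setting MC = AVC gives 2Q^2 - 6Q = 0, so Q = 3. min AVC = 8.
So the shutdown price is $8.

$8 per unit, at Q = 3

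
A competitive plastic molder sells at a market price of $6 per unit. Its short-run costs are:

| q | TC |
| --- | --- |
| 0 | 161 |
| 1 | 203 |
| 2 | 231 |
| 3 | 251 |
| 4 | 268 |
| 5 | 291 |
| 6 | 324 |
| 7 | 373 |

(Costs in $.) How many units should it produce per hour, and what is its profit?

Profit at each row (π = 6q − TC): q=0: -161; q=1: -197; q=2: -219; q=3: -233; q=4: -244; q=5: -261; q=6: -288; q=7: -331.
Profit is highest at q = 0. Equivalently, the lowest AVC in the table is 130/5 ≈ $26 at q = 5, and P = $6 falls below it — price never covers variable cost, so the firm shuts down and loses only its fixed cost.

q = 0 (shut down); profit = -$161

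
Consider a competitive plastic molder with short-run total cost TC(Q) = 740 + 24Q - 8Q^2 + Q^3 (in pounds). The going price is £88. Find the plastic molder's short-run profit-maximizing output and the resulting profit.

Profit = -£228 at Q = 8

AVC = 24 - 8Q + Q^2 has its minimum £8 at Q = 4; price £88 clears that bar, so the firm operates.
MC = 24 - 16Q + 3Q^2. Setting P = MC and taking the root on the rising branch gives Q* = 8.
TR = 88·8 = 704. TC = 740 + 192 = 932. Profit = 704 − 932 = -£228.
Shutting down would mean losing the fixed cost of £740, so operating at a loss of £228 is better by £512.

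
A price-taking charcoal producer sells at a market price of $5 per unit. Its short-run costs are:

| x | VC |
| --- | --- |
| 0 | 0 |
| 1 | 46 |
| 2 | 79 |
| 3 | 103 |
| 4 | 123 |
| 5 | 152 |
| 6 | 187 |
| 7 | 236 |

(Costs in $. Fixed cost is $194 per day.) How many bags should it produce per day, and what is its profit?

Compute π = P·x − TC at each output: x=0: -194; x=1: -235; x=2: -263; x=3: -282; x=4: -297; x=5: -321; x=6: -351; x=7: -395.
Profit is highest at x = 0. Equivalently, the lowest AVC in the table is 152/5 ≈ $30.40 at x = 5, and P = $5 falls below it — price never covers variable cost, so the firm shuts down and loses only its fixed cost.

x = 0 (shut down); profit = -$194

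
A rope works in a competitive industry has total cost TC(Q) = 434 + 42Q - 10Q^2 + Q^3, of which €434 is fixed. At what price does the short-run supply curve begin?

€17 per unit

The shutdown price is the minimum of AVC. VC = 42Q - 10Q^2 + Q^3, so AVC = 42 - 10Q + Q^2.
At the minimum of AVC, MC = AVC. MC = 42 - 20Q + 3Q^2; setting MC = AVC gives 2Q^2 - 10Q = 0, so Q = 5. min AVC = 17.
The firm shuts down for any P below €17.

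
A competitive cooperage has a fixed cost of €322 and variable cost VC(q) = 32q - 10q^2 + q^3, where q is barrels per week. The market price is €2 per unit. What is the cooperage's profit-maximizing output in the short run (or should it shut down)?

Strip out fixed cost: VC = 32q - 10q^2 + q^3. Then AVC = 32 - 10q + q^2 and MC = 32 - 20q + 3q^2.
AVC is minimized where dAVC/dq = -10 + 2q = 0, at q = 5; min AVC = 32 - 10·5 + 5^2 = €7.
P = €2 lies below min AVC = €7; no output level covers variable cost.
Shutting down limits the loss to fixed cost, €322.

Shut down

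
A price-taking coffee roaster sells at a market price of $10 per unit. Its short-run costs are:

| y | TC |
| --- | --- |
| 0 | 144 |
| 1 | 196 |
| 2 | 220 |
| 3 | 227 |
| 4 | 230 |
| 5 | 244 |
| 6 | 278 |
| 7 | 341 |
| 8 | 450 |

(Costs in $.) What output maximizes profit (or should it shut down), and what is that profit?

Compute π = P·y − TC at each output: y=0: -144; y=1: -186; y=2: -200; y=3: -197; y=4: -190; y=5: -194; y=6: -218; y=7: -271; y=8: -370.
Profit is highest at y = 0. Equivalently, the lowest AVC in the table is 100/5 ≈ $20 at y = 5, and P = $10 falls below it — price never covers variable cost, so the firm shuts down and loses only its fixed cost.

y = 0 (shut down); profit = -$144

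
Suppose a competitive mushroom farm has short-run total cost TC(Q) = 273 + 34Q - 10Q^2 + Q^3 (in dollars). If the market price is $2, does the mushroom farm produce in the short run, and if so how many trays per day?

From TC, MC = TC'(Q) = 34 - 20Q + 3Q^2 and AVC = VC/Q = 34 - 10Q + Q^2.
AVC hits its minimum where MC = AVC, at Q = 5, giving min AVC = 34 - 10·5 + 5^2 = $9.
P = $2 lies below min AVC = $9; no output level covers variable cost.
Best response: produce nothing and absorb the $273 fixed cost.

Shut down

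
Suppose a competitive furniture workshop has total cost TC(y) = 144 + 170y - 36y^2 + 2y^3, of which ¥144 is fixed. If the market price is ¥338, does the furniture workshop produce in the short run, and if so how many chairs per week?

Produce at y = 14

From TC, MC = TC'(y) = 170 - 72y + 6y^2 and AVC = VC/y = 170 - 36y + 2y^2.
The AVC parabola has its vertex at y = 36/4 = 9, where AVC = 170 - 36·9 + 2·9^2 = ¥8.
Since P = ¥338 ≥ min AVC = ¥8, price covers variable cost and the firm should produce.
Solving P = MC: -168 - 72y + 6y^2 = 0 ⇒ y = -2 or 14. On the upward-sloping branch, y* = 14.
Check: AVC at y = 14 is ¥58 ≤ P, so revenue covers variable cost.
Profit = P·y − TC = 338·14 − 956 = ¥3776.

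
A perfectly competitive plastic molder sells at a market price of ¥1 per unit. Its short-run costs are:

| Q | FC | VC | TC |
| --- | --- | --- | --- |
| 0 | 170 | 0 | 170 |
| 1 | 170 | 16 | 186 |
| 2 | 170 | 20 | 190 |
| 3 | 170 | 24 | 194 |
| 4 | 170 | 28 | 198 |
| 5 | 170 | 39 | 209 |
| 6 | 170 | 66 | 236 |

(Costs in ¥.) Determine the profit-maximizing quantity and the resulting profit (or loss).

Q = 0 (shut down); profit = -¥170

Tabulate TR − TC: Q=0: -170; Q=1: -185; Q=2: -188; Q=3: -191; Q=4: -194; Q=5: -204; Q=6: -230.
Profit is highest at Q = 0. Equivalently, the lowest AVC in the table is 28/4 ≈ ¥7 at Q = 4, and P = ¥1 falls below it — price never covers variable cost, so the firm shuts down and loses only its fixed cost.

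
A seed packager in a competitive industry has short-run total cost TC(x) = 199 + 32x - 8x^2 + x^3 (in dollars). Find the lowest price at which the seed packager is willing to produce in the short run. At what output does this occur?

$16 per unit, at x = 4

The shutdown price is the minimum of AVC. VC = 32x - 8x^2 + x^3, so AVC = 32 - 8x + x^2.
At the minimum of AVC, MC = AVC. MC = 32 - 16x + 3x^2; setting MC = AVC gives 2x^2 - 8x = 0, so x = 4. min AVC = 16.
So the shutdown price is $16.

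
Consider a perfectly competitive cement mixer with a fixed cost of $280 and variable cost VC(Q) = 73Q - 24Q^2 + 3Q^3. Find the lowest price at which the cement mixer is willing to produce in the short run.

$25 per unit

The shutdown price is the minimum of AVC. VC = 73Q - 24Q^2 + 3Q^3, so AVC = 73 - 24Q + 3Q^2.
At the minimum of AVC, MC = AVC. MC = 73 - 48Q + 9Q^2; setting MC = AVC gives 6Q^2 - 24Q = 0, so Q = 4. min AVC = 25.
For P < $25 the firm produces nothing.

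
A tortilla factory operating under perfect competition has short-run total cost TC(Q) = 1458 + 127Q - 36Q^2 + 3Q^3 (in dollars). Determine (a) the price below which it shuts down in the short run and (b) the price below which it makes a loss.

Shutdown price = $19; break-even price = $208

AVC = 127 - 36Q + 3Q^2; minimized at Q = 6, giving min AVC = $19. That is the shutdown price.
ATC = 1458/Q + 127 - 36Q + 3Q^2. Setting dATC/dQ = −1458/Q^2 − 36 + 6Q = 0 gives Q = 9 (since 6·9^3 − 36·9^2 = 1458).
min ATC = 1458/9 + 127 − 36·9 + 3·9^2 = $208. That is the break-even price.
For $19 ≤ P < $208 the firm produces at a loss; below $19 it shuts down.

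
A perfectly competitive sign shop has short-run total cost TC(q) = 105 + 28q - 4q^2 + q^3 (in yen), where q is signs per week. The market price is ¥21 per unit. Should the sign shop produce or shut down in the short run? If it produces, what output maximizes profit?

From TC, MC = TC'(q) = 28 - 8q + 3q^2 and AVC = VC/q = 28 - 4q + q^2.
The AVC parabola has its vertex at q = 4/2 = 2, where AVC = 28 - 4·2 + 2^2 = ¥24.
With P < min AVC (¥21 < ¥24), every unit sold adds to the loss.
Best response: produce nothing and absorb the ¥105 fixed cost.

Shut down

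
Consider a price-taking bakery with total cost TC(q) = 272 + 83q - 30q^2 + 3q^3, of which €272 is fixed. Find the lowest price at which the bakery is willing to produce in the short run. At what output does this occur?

Short-run supply begins at min AVC. From VC = 83q - 30q^2 + 3q^3, AVC = 83 - 30q + 3q^2.
dAVC/dq = -30 + 6q = 0 gives q = 5. min AVC = 83 - 30·5 + 3·5^2 = 8.
So the shutdown price is €8.

€8 per unit, at q = 5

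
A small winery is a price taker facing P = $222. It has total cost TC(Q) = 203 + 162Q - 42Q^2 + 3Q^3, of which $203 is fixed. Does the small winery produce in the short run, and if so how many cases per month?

Produce at Q = 10

Variable cost is VC = 162Q - 42Q^2 + 3Q^3, so AVC = VC/Q = 162 - 42Q + 3Q^2 and MC = dTC/dQ = 162 - 84Q + 9Q^2.
AVC is minimized where dAVC/dQ = -42 + 6Q = 0, at Q = 7; min AVC = 162 - 42·7 + 3·7^2 = $15.
Because $222 ≥ $15, revenue can cover variable cost; the firm operates.
P = MC gives -60 - 84Q + 9Q^2 = 0, with roots -2/3 and 10. Take the larger (rising MC): Q* = 10.
Check: AVC at Q = 10 is $42 ≤ P, so revenue covers variable cost.
Profit = P·Q − TC = 222·10 − 623 = $1597.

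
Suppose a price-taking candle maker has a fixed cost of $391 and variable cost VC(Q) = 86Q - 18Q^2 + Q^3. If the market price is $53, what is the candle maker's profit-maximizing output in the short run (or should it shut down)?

Produce at Q = 11

Variable cost is VC = 86Q - 18Q^2 + Q^3, so AVC = VC/Q = 86 - 18Q + Q^2 and MC = dTC/dQ = 86 - 36Q + 3Q^2.
AVC is minimized where dAVC/dQ = -18 + 2Q = 0, at Q = 9; min AVC = 86 - 18·9 + 9^2 = $5.
Because $53 ≥ $5, revenue can cover variable cost; the firm operates.
P = MC gives 33 - 36Q + 3Q^2 = 0, with roots 1 and 11. Take the larger (rising MC): Q* = 11.
Check: AVC at Q = 11 is $9 ≤ P, so revenue covers variable cost.
Profit = P·Q − TC = 53·11 − 490 = $93.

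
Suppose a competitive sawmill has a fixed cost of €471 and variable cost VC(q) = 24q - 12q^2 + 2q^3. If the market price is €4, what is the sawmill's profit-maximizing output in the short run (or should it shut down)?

Strip out fixed cost: VC = 24q - 12q^2 + 2q^3. Then AVC = 24 - 12q + 2q^2 and MC = 24 - 24q + 6q^2.
AVC hits its minimum where MC = AVC, at q = 3, giving min AVC = 24 - 12·3 + 2·3^2 = €6.
P = €4 lies below min AVC = €6; no output level covers variable cost.
The firm minimizes its loss by shutting down and losing only its fixed cost of €471.

Shut down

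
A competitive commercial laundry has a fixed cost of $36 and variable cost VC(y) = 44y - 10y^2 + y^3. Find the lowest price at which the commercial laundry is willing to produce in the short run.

$19 per unit

The shutdown price is the minimum of AVC. VC = 44y - 10y^2 + y^3, so AVC = 44 - 10y + y^2.
dAVC/dy = -10 + 2y = 0 gives y = 5. min AVC = 44 - 10·5 + 5^2 = 19.
The firm shuts down for any P below $19.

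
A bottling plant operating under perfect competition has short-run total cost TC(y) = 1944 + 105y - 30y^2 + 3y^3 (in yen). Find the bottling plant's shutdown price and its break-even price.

Shutdown price = ¥30; break-even price = ¥294

AVC = 105 - 30y + 3y^2; minimized at y = 5, giving min AVC = ¥30. That is the shutdown price.
ATC = 1944/y + 105 - 30y + 3y^2. Setting dATC/dy = −1944/y^2 − 30 + 6y = 0 gives y = 9 (since 6·9^3 − 30·9^2 = 1944).
min ATC = 1944/9 + 105 − 30·9 + 3·9^2 = ¥294. That is the break-even price.
For ¥30 ≤ P < ¥294 the firm produces at a loss; below ¥30 it shuts down.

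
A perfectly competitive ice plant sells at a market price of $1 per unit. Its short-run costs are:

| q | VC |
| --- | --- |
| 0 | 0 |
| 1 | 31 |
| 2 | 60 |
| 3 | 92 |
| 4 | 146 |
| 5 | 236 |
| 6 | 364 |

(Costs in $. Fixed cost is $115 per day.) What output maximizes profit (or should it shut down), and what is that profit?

Profit at each row (π = 1q − TC): q=0: -115; q=1: -145; q=2: -173; q=3: -204; q=4: -257; q=5: -346; q=6: -473.
Profit is highest at q = 0. Equivalently, the lowest AVC in the table is 60/2 ≈ $30 at q = 2, and P = $1 falls below it — price never covers variable cost, so the firm shuts down and loses only its fixed cost.

q = 0 (shut down); profit = -$115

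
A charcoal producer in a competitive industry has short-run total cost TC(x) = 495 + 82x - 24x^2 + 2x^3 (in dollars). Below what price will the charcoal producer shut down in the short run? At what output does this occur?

$10 per unit, at x = 6

The shutdown price is the minimum of AVC. VC = 82x - 24x^2 + 2x^3, so AVC = 82 - 24x + 2x^2.
dAVC/dx = -24 + 4x = 0 gives x = 6. min AVC = 82 - 24·6 + 2·6^2 = 10.
The firm shuts down for any P below $10.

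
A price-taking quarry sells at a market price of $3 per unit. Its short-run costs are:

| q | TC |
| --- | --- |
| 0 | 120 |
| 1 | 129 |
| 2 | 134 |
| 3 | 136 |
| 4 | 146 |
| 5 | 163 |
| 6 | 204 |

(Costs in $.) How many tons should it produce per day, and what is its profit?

q = 0 (shut down); profit = -$120

Tabulate TR − TC: q=0: -120; q=1: -126; q=2: -128; q=3: -127; q=4: -134; q=5: -148; q=6: -186.
Profit is highest at q = 0. Equivalently, the lowest AVC in the table is 16/3 ≈ $5.33 at q = 3, and P = $3 falls below it — price never covers variable cost, so the firm shuts down and loses only its fixed cost.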